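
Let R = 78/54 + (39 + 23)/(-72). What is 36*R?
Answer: 21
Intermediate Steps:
R = 7/12 (R = 78*(1/54) + 62*(-1/72) = 13/9 - 31/36 = 7/12 ≈ 0.58333)
36*R = 36*(7/12) = 21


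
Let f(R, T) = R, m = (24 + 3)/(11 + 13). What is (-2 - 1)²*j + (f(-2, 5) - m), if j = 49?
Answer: 3503/8 ≈ 437.88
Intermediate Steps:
m = 9/8 (m = 27/24 = 27*(1/24) = 9/8 ≈ 1.1250)
(-2 - 1)²*j + (f(-2, 5) - m) = (-2 - 1)²*49 + (-2 - 1*9/8) = (-3)²*49 + (-2 - 9/8) = 9*49 - 25/8 = 441 - 25/8 = 3503/8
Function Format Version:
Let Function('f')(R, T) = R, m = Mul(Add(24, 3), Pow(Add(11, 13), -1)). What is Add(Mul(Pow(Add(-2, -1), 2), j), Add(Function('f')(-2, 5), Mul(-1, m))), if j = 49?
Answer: Rational(3503, 8) ≈ 437.88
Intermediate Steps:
m = Rational(9, 8) (m = Mul(27, Pow(24, -1)) = Mul(27, Rational(1, 24)) = Rational(9, 8) ≈ 1.1250)
Add(Mul(Pow(Add(-2, -1), 2), j), Add(Function('f')(-2, 5), Mul(-1, m))) = Add(Mul(Pow(Add(-2, -1), 2), 49), Add(-2, Mul(-1, Rational(9, 8)))) = Add(Mul(Pow(-3, 2), 49), Add(-2, Rational(-9, 8))) = Add(Mul(9, 49), Rational(-25, 8)) = Add(441, Rational(-25, 8)) = Rational(3503, 8)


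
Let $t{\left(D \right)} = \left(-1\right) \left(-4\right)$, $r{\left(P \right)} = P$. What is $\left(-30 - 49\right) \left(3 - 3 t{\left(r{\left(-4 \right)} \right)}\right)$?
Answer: $711$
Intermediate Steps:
$t{\left(D \right)} = 4$
$\left(-30 - 49\right) \left(3 - 3 t{\left(r{\left(-4 \right)} \right)}\right) = \left(-30 - 49\right) \left(3 - 12\right) = - 79 \left(3 - 12\right) = \left(-79\right) \left(-9\right) = 711$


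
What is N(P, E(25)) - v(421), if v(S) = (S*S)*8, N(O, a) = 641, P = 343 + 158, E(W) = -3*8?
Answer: -1417287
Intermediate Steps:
E(W) = -24
P = 501
v(S) = 8*S**2 (v(S) = S**2*8 = 8*S**2)
N(P, E(25)) - v(421) = 641 - 8*421**2 = 641 - 8*177241 = 641 - 1*1417928 = 641 - 1417928 = -1417287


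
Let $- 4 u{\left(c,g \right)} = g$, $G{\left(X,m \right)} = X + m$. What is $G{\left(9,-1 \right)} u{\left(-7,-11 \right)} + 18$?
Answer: $40$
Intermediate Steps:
$u{\left(c,g \right)} = - \frac{g}{4}$
$G{\left(9,-1 \right)} u{\left(-7,-11 \right)} + 18 = \left(9 - 1\right) \left(\left(- \frac{1}{4}\right) \left(-11\right)\right) + 18 = 8 \cdot \frac{11}{4} + 18 = 22 + 18 = 40$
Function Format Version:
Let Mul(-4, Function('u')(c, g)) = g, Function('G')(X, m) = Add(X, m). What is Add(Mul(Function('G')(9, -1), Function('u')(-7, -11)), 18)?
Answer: 40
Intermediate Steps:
Function('u')(c, g) = Mul(Rational(-1, 4), g)
Add(Mul(Function('G')(9, -1), Function('u')(-7, -11)), 18) = Add(Mul(Add(9, -1), Mul(Rational(-1, 4), -11)), 18) = Add(Mul(8, Rational(11, 4)), 18) = Add(22, 18) = 40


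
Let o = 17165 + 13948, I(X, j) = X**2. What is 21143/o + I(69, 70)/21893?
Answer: 611012692/681156909 ≈ 0.89702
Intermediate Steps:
o = 31113
21143/o + I(69, 70)/21893 = 21143/31113 + 69**2/21893 = 21143*(1/31113) + 4761*(1/21893) = 21143/31113 + 4761/21893 = 611012692/681156909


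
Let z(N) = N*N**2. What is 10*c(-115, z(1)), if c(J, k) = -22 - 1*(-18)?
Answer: -40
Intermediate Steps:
z(N) = N**3
c(J, k) = -4 (c(J, k) = -22 + 18 = -4)
10*c(-115, z(1)) = 10*(-4) = -40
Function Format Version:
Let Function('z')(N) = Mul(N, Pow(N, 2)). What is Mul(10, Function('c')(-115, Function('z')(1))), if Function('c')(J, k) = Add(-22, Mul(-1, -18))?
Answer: -40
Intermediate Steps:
Function('z')(N) = Pow(N, 3)
Function('c')(J, k) = -4 (Function('c')(J, k) = Add(-22, 18) = -4)
Mul(10, Function('c')(-115, Function('z')(1))) = Mul(10, -4) = -40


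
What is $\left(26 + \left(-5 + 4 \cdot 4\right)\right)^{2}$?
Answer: $1369$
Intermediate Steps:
$\left(26 + \left(-5 + 4 \cdot 4\right)\right)^{2} = \left(26 + \left(-5 + 16\right)\right)^{2} = \left(26 + 11\right)^{2} = 37^{2} = 1369$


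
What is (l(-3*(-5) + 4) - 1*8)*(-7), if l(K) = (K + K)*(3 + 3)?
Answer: -1540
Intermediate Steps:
l(K) = 12*K (l(K) = (2*K)*6 = 12*K)
(l(-3*(-5) + 4) - 1*8)*(-7) = (12*(-3*(-5) + 4) - 1*8)*(-7) = (12*(15 + 4) - 8)*(-7) = (12*19 - 8)*(-7) = (228 - 8)*(-7) = 220*(-7) = -1540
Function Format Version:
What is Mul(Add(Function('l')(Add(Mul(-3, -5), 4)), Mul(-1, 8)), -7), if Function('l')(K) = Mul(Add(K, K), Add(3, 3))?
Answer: -1540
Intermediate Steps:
Function('l')(K) = Mul(12, K) (Function('l')(K) = Mul(Mul(2, K), 6) = Mul(12, K))
Mul(Add(Function('l')(Add(Mul(-3, -5), 4)), Mul(-1, 8)), -7) = Mul(Add(Mul(12, Add(Mul(-3, -5), 4)), Mul(-1, 8)), -7) = Mul(Add(Mul(12, Add(15, 4)), -8), -7) = Mul(Add(Mul(12, 19), -8), -7) = Mul(Add(228, -8), -7) = Mul(220, -7) = -1540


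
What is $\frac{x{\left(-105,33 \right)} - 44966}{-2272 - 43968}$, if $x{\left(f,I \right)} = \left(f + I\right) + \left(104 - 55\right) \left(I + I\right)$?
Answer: $\frac{10451}{11560} \approx 0.90407$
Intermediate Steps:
$x{\left(f,I \right)} = f + 99 I$ ($x{\left(f,I \right)} = \left(I + f\right) + 49 \cdot 2 I = \left(I + f\right) + 98 I = f + 99 I$)
$\frac{x{\left(-105,33 \right)} - 44966}{-2272 - 43968} = \frac{\left(-105 + 99 \cdot 33\right) - 44966}{-2272 - 43968} = \frac{\left(-105 + 3267\right) - 44966}{-46240} = \left(3162 - 44966\right) \left(- \frac{1}{46240}\right) = \left(-41804\right) \left(- \frac{1}{46240}\right) = \frac{10451}{11560}$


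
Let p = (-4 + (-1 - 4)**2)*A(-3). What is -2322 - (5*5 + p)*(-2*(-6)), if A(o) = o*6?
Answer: 1914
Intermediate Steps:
A(o) = 6*o
p = -378 (p = (-4 + (-1 - 4)**2)*(6*(-3)) = (-4 + (-5)**2)*(-18) = (-4 + 25)*(-18) = 21*(-18) = -378)
-2322 - (5*5 + p)*(-2*(-6)) = -2322 - (5*5 - 378)*(-2*(-6)) = -2322 - (25 - 378)*12 = -2322 - (-353)*12 = -2322 - 1*(-4236) = -2322 + 4236 = 1914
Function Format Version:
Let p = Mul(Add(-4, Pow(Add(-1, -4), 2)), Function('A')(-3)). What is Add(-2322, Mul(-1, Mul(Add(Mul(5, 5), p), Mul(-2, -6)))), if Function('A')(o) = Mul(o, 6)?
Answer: 1914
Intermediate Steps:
Function('A')(o) = Mul(6, o)
p = -378 (p = Mul(Add(-4, Pow(Add(-1, -4), 2)), Mul(6, -3)) = Mul(Add(-4, Pow(-5, 2)), -18) = Mul(Add(-4, 25), -18) = Mul(21, -18) = -378)
Add(-2322, Mul(-1, Mul(Add(Mul(5, 5), p), Mul(-2, -6)))) = Add(-2322, Mul(-1, Mul(Add(Mul(5, 5), -378), Mul(-2, -6)))) = Add(-2322, Mul(-1, Mul(Add(25, -378), 12))) = Add(-2322, Mul(-1, Mul(-353, 12))) = Add(-2322, Mul(-1, -4236)) = Add(-2322, 4236) = 1914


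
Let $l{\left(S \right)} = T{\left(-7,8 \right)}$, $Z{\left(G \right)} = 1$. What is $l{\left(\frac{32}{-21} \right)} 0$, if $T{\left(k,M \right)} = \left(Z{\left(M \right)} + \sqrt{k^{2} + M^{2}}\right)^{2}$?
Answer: $0$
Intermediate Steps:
$T{\left(k,M \right)} = \left(1 + \sqrt{M^{2} + k^{2}}\right)^{2}$ ($T{\left(k,M \right)} = \left(1 + \sqrt{k^{2} + M^{2}}\right)^{2} = \left(1 + \sqrt{M^{2} + k^{2}}\right)^{2}$)
$l{\left(S \right)} = \left(1 + \sqrt{113}\right)^{2}$ ($l{\left(S \right)} = \left(1 + \sqrt{8^{2} + \left(-7\right)^{2}}\right)^{2} = \left(1 + \sqrt{64 + 49}\right)^{2} = \left(1 + \sqrt{113}\right)^{2}$)
$l{\left(\frac{32}{-21} \right)} 0 = \left(1 + \sqrt{113}\right)^{2} \cdot 0 = 0$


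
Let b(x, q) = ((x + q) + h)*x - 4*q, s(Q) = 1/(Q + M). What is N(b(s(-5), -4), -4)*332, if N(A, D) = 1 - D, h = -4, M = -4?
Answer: 1660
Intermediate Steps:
s(Q) = 1/(-4 + Q) (s(Q) = 1/(Q - 4) = 1/(-4 + Q))
b(x, q) = -4*q + x*(-4 + q + x) (b(x, q) = ((x + q) - 4)*x - 4*q = ((q + x) - 4)*x - 4*q = (-4 + q + x)*x - 4*q = x*(-4 + q + x) - 4*q = -4*q + x*(-4 + q + x))
N(b(s(-5), -4), -4)*332 = (1 - 1*(-4))*332 = (1 + 4)*332 = 5*332 = 1660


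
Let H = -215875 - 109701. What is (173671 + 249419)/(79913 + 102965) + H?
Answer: -29770132319/91439 ≈ -3.2557e+5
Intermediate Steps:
H = -325576
(173671 + 249419)/(79913 + 102965) + H = (173671 + 249419)/(79913 + 102965) - 325576 = 423090/182878 - 325576 = 423090*(1/182878) - 325576 = 211545/91439 - 325576 = -29770132319/91439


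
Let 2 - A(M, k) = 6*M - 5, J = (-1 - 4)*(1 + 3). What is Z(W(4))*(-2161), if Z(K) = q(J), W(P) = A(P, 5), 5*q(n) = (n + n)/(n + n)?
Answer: -2161/5 ≈ -432.20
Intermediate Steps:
J = -20 (J = -5*4 = -20)
q(n) = 1/5 (q(n) = ((n + n)/(n + n))/5 = ((2*n)/((2*n)))/5 = ((2*n)*(1/(2*n)))/5 = (1/5)*1 = 1/5)
A(M, k) = 7 - 6*M (A(M, k) = 2 - (6*M - 5) = 2 - (-5 + 6*M) = 2 + (5 - 6*M) = 7 - 6*M)
W(P) = 7 - 6*P
Z(K) = 1/5
Z(W(4))*(-2161) = (1/5)*(-2161) = -2161/5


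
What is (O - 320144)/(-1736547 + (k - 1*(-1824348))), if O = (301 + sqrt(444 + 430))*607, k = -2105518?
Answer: 137437/2017717 - 607*sqrt(874)/2017717 ≈ 0.059221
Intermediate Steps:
O = 182707 + 607*sqrt(874) (O = (301 + sqrt(874))*607 = 182707 + 607*sqrt(874) ≈ 2.0065e+5)
(O - 320144)/(-1736547 + (k - 1*(-1824348))) = ((182707 + 607*sqrt(874)) - 320144)/(-1736547 + (-2105518 - 1*(-1824348))) = (-137437 + 607*sqrt(874))/(-1736547 + (-2105518 + 1824348)) = (-137437 + 607*sqrt(874))/(-1736547 - 281170) = (-137437 + 607*sqrt(874))/(-2017717) = (-137437 + 607*sqrt(874))*(-1/2017717) = 137437/2017717 - 607*sqrt(874)/2017717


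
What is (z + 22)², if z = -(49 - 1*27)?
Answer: 0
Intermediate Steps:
z = -22 (z = -(49 - 27) = -1*22 = -22)
(z + 22)² = (-22 + 22)² = 0² = 0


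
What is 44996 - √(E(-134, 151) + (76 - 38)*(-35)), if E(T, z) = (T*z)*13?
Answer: 44996 - 2*I*√66093 ≈ 44996.0 - 514.17*I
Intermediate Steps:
E(T, z) = 13*T*z
44996 - √(E(-134, 151) + (76 - 38)*(-35)) = 44996 - √(13*(-134)*151 + (76 - 38)*(-35)) = 44996 - √(-263042 + 38*(-35)) = 44996 - √(-263042 - 1330) = 44996 - √(-264372) = 44996 - 2*I*√66093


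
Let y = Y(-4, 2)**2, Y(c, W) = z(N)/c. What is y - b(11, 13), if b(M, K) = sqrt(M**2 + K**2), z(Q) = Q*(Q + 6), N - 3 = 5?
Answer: 784 - sqrt(290) ≈ 766.97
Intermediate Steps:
N = 8 (N = 3 + 5 = 8)
z(Q) = Q*(6 + Q)
Y(c, W) = 112/c (Y(c, W) = (8*(6 + 8))/c = (8*14)/c = 112/c)
b(M, K) = sqrt(K**2 + M**2)
y = 784 (y = (112/(-4))**2 = (112*(-1/4))**2 = (-28)**2 = 784)
y - b(11, 13) = 784 - sqrt(13**2 + 11**2) = 784 - sqrt(169 + 121) = 784 - sqrt(290)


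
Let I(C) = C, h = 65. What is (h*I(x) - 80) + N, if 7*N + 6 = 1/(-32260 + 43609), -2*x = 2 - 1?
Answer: -18010861/158886 ≈ -113.36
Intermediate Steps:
x = -1/2 (x = -(2 - 1)/2 = -1/2*1 = -1/2 ≈ -0.50000)
N = -68093/79443 (N = -6/7 + 1/(7*(-32260 + 43609)) = -6/7 + (1/7)/11349 = -6/7 + (1/7)*(1/11349) = -6/7 + 1/79443 = -68093/79443 ≈ -0.85713)
(h*I(x) - 80) + N = (65*(-1/2) - 80) - 68093/79443 = (-65/2 - 80) - 68093/79443 = -225/2 - 68093/79443 = -18010861/158886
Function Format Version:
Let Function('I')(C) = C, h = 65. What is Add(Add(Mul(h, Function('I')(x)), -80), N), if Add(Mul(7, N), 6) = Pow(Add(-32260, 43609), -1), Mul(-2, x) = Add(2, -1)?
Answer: Rational(-18010861, 158886) ≈ -113.36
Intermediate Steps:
x = Rational(-1, 2) (x = Mul(Rational(-1, 2), Add(2, -1)) = Mul(Rational(-1, 2), 1) = Rational(-1, 2) ≈ -0.50000)
N = Rational(-68093, 79443) (N = Add(Rational(-6, 7), Mul(Rational(1, 7), Pow(Add(-32260, 43609), -1))) = Add(Rational(-6, 7), Mul(Rational(1, 7), Pow(11349, -1))) = Add(Rational(-6, 7), Mul(Rational(1, 7), Rational(1, 11349))) = Add(Rational(-6, 7), Rational(1, 79443)) = Rational(-68093, 79443) ≈ -0.85713)
Add(Add(Mul(h, Function('I')(x)), -80), N) = Add(Add(Mul(65, Rational(-1, 2)), -80), Rational(-68093, 79443)) = Add(Add(Rational(-65, 2), -80), Rational(-68093, 79443)) = Add(Rational(-225, 2), Rational(-68093, 79443)) = Rational(-18010861, 158886)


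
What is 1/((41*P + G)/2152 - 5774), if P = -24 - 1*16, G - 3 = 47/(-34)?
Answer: -73168/422527737 ≈ -0.00017317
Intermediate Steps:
G = 55/34 (G = 3 + 47/(-34) = 3 + 47*(-1/34) = 3 - 47/34 = 55/34 ≈ 1.6176)
P = -40 (P = -24 - 16 = -40)
1/((41*P + G)/2152 - 5774) = 1/((41*(-40) + 55/34)/2152 - 5774) = 1/((-1640 + 55/34)*(1/2152) - 5774) = 1/(-55705/34*1/2152 - 5774) = 1/(-55705/73168 - 5774) = 1/(-422527737/73168) = -73168/422527737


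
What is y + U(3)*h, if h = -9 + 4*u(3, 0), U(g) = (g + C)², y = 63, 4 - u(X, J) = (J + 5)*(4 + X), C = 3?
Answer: -4725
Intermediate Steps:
u(X, J) = 4 - (4 + X)*(5 + J) (u(X, J) = 4 - (J + 5)*(4 + X) = 4 - (5 + J)*(4 + X) = 4 - (4 + X)*(5 + J))
U(g) = (3 + g)² (U(g) = (g + 3)² = (3 + g)²)
h = -133 (h = -9 + 4*(-16 - 5*3 - 4*0 - 1*0*3) = -9 + 4*(-16 - 15 + 0 + 0) = -9 + 4*(-31) = -9 - 124 = -133)
y + U(3)*h = 63 + (3 + 3)²*(-133) = 63 + 6²*(-133) = 63 + 36*(-133) = 63 - 4788 = -4725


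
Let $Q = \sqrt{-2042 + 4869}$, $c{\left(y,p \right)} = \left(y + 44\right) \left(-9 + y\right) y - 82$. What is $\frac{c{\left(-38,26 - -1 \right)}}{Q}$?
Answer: $\frac{10634 \sqrt{2827}}{2827} \approx 200.0$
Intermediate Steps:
$c{\left(y,p \right)} = -82 + y \left(-9 + y\right) \left(44 + y\right)$ ($c{\left(y,p \right)} = \left(44 + y\right) \left(-9 + y\right) y - 82 = \left(-9 + y\right) \left(44 + y\right) y - 82 = y \left(-9 + y\right) \left(44 + y\right) - 82 = -82 + y \left(-9 + y\right) \left(44 + y\right)$)
$Q = \sqrt{2827} \approx 53.17$
$\frac{c{\left(-38,26 - -1 \right)}}{Q} = \frac{-82 + \left(-38\right)^{3} - -15048 + 35 \left(-38\right)^{2}}{\sqrt{2827}} = \left(-82 - 54872 + 15048 + 35 \cdot 1444\right) \frac{\sqrt{2827}}{2827} = \left(-82 - 54872 + 15048 + 50540\right) \frac{\sqrt{2827}}{2827} = 10634 \frac{\sqrt{2827}}{2827} = \frac{10634 \sqrt{2827}}{2827}$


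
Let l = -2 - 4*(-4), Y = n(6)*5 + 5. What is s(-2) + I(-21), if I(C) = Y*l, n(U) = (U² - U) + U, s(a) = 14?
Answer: 2604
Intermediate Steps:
n(U) = U²
Y = 185 (Y = 6²*5 + 5 = 36*5 + 5 = 180 + 5 = 185)
l = 14 (l = -2 + 16 = 14)
I(C) = 2590 (I(C) = 185*14 = 2590)
s(-2) + I(-21) = 14 + 2590 = 2604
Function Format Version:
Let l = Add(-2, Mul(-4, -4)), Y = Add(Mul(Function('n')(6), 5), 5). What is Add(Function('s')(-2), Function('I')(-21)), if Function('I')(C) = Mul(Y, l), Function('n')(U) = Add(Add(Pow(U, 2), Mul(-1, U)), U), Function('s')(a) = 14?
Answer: 2604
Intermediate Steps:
Function('n')(U) = Pow(U, 2)
Y = 185 (Y = Add(Mul(Pow(6, 2), 5), 5) = Add(Mul(36, 5), 5) = Add(180, 5) = 185)
l = 14 (l = Add(-2, 16) = 14)
Function('I')(C) = 2590 (Function('I')(C) = Mul(185, 14) = 2590)
Add(Function('s')(-2), Function('I')(-21)) = Add(14, 2590) = 2604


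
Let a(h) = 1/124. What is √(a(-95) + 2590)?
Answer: √9955991/62 ≈ 50.892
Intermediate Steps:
a(h) = 1/124
√(a(-95) + 2590) = √(1/124 + 2590) = √(321161/124) = √9955991/62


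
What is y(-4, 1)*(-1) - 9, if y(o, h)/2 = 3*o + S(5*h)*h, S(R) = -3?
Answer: 21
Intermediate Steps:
y(o, h) = -6*h + 6*o (y(o, h) = 2*(3*o - 3*h) = 2*(-3*h + 3*o) = -6*h + 6*o)
y(-4, 1)*(-1) - 9 = (-6*1 + 6*(-4))*(-1) - 9 = (-6 - 24)*(-1) - 9 = -30*(-1) - 9 = 30 - 9 = 21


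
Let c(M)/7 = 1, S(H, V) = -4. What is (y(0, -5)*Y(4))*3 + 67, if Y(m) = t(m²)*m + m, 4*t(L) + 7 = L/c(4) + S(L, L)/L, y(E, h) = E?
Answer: 67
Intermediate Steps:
c(M) = 7 (c(M) = 7*1 = 7)
t(L) = -7/4 - 1/L + L/28 (t(L) = -7/4 + (L/7 - 4/L)/4 = -7/4 + (-4/L + L/7)/4 = -7/4 + (-1/L + L/28) = -7/4 - 1/L + L/28)
Y(m) = m + (-28 + m²*(-49 + m²))/(28*m) (Y(m) = ((-28 + m²*(-49 + m²))/(28*(m²)))*m + m = ((-28 + m²*(-49 + m²))/(28*m²))*m + m = (-28 + m²*(-49 + m²))/(28*m) + m = m + (-28 + m²*(-49 + m²))/(28*m))
(y(0, -5)*Y(4))*3 + 67 = (0*((1/28)*(-28 + 4⁴ - 21*4²)/4))*3 + 67 = (0*((1/28)*(¼)*(-28 + 256 - 21*16)))*3 + 67 = (0*((1/28)*(¼)*(-28 + 256 - 336)))*3 + 67 = (0*((1/28)*(¼)*(-108)))*3 + 67 = (0*(-27/28))*3 + 67 = 0*3 + 67 = 0 + 67 = 67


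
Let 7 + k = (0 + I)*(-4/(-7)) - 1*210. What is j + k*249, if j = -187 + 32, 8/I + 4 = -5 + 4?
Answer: -1904548/35 ≈ -54416.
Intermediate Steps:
I = -8/5 (I = 8/(-4 + (-5 + 4)) = 8/(-4 - 1) = 8/(-5) = 8*(-⅕) = -8/5 ≈ -1.6000)
j = -155
k = -7627/35 (k = -7 + ((0 - 8/5)*(-4/(-7)) - 1*210) = -7 + (-(-32)*(-1)/(5*7) - 210) = -7 + (-8/5*4/7 - 210) = -7 + (-32/35 - 210) = -7 - 7382/35 = -7627/35 ≈ -217.91)
j + k*249 = -155 - 7627/35*249 = -155 - 1899123/35 = -1904548/35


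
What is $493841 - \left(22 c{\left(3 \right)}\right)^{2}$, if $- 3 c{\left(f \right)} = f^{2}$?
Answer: $489485$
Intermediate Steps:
$c{\left(f \right)} = - \frac{f^{2}}{3}$
$493841 - \left(22 c{\left(3 \right)}\right)^{2} = 493841 - \left(22 \left(- \frac{3^{2}}{3}\right)\right)^{2} = 493841 - \left(22 \left(\left(- \frac{1}{3}\right) 9\right)\right)^{2} = 493841 - \left(22 \left(-3\right)\right)^{2} = 493841 - \left(-66\right)^{2} = 493841 - 4356 = 489485$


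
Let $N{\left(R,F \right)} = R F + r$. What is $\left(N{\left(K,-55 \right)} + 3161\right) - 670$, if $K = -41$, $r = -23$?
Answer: $4723$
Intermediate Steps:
$N{\left(R,F \right)} = -23 + F R$ ($N{\left(R,F \right)} = R F - 23 = F R - 23 = -23 + F R$)
$\left(N{\left(K,-55 \right)} + 3161\right) - 670 = \left(\left(-23 - -2255\right) + 3161\right) - 670 = \left(\left(-23 + 2255\right) + 3161\right) - 670 = \left(2232 + 3161\right) - 670 = 5393 - 670 = 4723$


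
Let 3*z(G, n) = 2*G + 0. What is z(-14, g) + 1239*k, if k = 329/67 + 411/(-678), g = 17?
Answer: 241831499/45426 ≈ 5323.6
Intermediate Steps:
k = 65175/15142 (k = 329*(1/67) + 411*(-1/678) = 329/67 - 137/226 = 65175/15142 ≈ 4.3043)
z(G, n) = 2*G/3 (z(G, n) = (2*G + 0)/3 = (2*G)/3 = 2*G/3)
z(-14, g) + 1239*k = (⅔)*(-14) + 1239*(65175/15142) = -28/3 + 80751825/15142 = 241831499/45426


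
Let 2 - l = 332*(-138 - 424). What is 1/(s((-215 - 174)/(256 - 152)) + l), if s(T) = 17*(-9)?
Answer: 1/186433 ≈ 5.3639e-6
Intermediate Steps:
s(T) = -153
l = 186586 (l = 2 - 332*(-138 - 424) = 2 - 332*(-562) = 2 - 1*(-186584) = 2 + 186584 = 186586)
1/(s((-215 - 174)/(256 - 152)) + l) = 1/(-153 + 186586) = 1/186433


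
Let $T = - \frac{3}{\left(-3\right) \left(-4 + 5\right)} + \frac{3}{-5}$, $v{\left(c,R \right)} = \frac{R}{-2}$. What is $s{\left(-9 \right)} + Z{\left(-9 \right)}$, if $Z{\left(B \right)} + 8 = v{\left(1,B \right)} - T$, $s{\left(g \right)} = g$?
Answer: $- \frac{129}{10} \approx -12.9$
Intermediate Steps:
$v{\left(c,R \right)} = - \frac{R}{2}$ ($v{\left(c,R \right)} = R \left(- \frac{1}{2}\right) = - \frac{R}{2}$)
$T = \frac{2}{5}$ ($T = - \frac{3}{\left(-3\right) 1} + 3 \left(- \frac{1}{5}\right) = - \frac{3}{-3} - \frac{3}{5} = \left(-3\right) \left(- \frac{1}{3}\right) - \frac{3}{5} = 1 - \frac{3}{5} = \frac{2}{5} \approx 0.4$)
$Z{\left(B \right)} = - \frac{42}{5} - \frac{B}{2}$ ($Z{\left(B \right)} = -8 - \left(\frac{2}{5} + \frac{B}{2}\right) = - \frac{42}{5} - \frac{B}{2}$)
$s{\left(-9 \right)} + Z{\left(-9 \right)} = -9 - \frac{39}{10} = - \frac{129}{10}$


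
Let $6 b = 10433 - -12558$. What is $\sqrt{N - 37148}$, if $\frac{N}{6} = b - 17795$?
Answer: $i \sqrt{120927} \approx 347.75 i$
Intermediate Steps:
$b = \frac{22991}{6}$ ($b = \frac{10433 - -12558}{6} = \frac{10433 + 12558}{6} = \frac{1}{6} \cdot 22991 = \frac{22991}{6} \approx 3831.8$)
$N = -83779$ ($N = 6 \left(\frac{22991}{6} - 17795\right) = 6 \left(- \frac{83779}{6}\right) = -83779$)
$\sqrt{N - 37148} = \sqrt{-83779 - 37148} = \sqrt{-120927} = i \sqrt{120927}$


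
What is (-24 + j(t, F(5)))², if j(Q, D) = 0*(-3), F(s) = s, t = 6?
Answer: 576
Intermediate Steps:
j(Q, D) = 0
(-24 + j(t, F(5)))² = (-24 + 0)² = (-24)² = 576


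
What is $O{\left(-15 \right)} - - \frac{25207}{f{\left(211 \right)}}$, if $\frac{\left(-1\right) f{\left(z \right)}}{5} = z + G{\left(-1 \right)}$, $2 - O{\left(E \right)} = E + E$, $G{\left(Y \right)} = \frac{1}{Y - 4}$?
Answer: $\frac{8521}{1054} \approx 8.0844$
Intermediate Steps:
$G{\left(Y \right)} = \frac{1}{-4 + Y}$
$O{\left(E \right)} = 2 - 2 E$ ($O{\left(E \right)} = 2 - \left(E + E\right) = 2 - 2 E$)
$f{\left(z \right)} = 1 - 5 z$ ($f{\left(z \right)} = - 5 \left(z + \frac{1}{-4 - 1}\right) = - 5 \left(z + \frac{1}{-5}\right) = - 5 \left(z - \frac{1}{5}\right) = - 5 \left(- \frac{1}{5} + z\right) = 1 - 5 z$)
$O{\left(-15 \right)} - - \frac{25207}{f{\left(211 \right)}} = \left(2 - -30\right) - - \frac{25207}{1 - 1055} = \left(2 + 30\right) - - \frac{25207}{1 - 1055} = 32 - - \frac{25207}{-1054} = 32 - \left(-25207\right) \left(- \frac{1}{1054}\right) = 32 - \frac{25207}{1054} = \frac{8521}{1054}$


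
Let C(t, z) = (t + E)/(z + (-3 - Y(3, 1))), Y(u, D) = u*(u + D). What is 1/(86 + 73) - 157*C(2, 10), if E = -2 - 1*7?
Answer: -174736/795 ≈ -219.79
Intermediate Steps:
Y(u, D) = u*(D + u)
E = -9 (E = -2 - 7 = -9)
C(t, z) = (-9 + t)/(-15 + z) (C(t, z) = (t - 9)/(z + (-3 - 3*(1 + 3))) = (-9 + t)/(z + (-3 - 3*4)) = (-9 + t)/(z + (-3 - 1*12)) = (-9 + t)/(z + (-3 - 12)) = (-9 + t)/(z - 15) = (-9 + t)/(-15 + z))
1/(86 + 73) - 157*C(2, 10) = 1/(86 + 73) - 157*(9 - 1*2)/(15 - 1*10) = 1/159 - 157*(9 - 2)/(15 - 10) = 1/159 - 157*7/5 = 1/159 - 1099/5 = -174736/795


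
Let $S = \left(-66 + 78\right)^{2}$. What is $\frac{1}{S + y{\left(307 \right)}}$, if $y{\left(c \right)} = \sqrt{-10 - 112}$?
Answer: $\frac{72}{10429} - \frac{i \sqrt{122}}{20858} \approx 0.0069038 - 0.00052955 i$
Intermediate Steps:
$y{\left(c \right)} = i \sqrt{122}$ ($y{\left(c \right)} = \sqrt{-122} = i \sqrt{122}$)
$S = 144$ ($S = 12^{2} = 144$)
$\frac{1}{S + y{\left(307 \right)}} = \frac{1}{144 + i \sqrt{122}}$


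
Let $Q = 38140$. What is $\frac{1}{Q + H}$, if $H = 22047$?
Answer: $\frac{1}{60187} \approx 1.6615 \cdot 10^{-5}$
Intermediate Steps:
$\frac{1}{Q + H} = \frac{1}{38140 + 22047} = \frac{1}{60187}$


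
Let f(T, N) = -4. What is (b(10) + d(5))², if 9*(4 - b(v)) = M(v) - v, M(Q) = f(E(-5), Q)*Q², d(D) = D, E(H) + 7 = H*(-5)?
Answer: 241081/81 ≈ 2976.3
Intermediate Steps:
E(H) = -7 - 5*H (E(H) = -7 + H*(-5) = -7 - 5*H)
M(Q) = -4*Q²
b(v) = 4 + v/9 + 4*v²/9 (b(v) = 4 - (-4*v² - v)/9 = 4 - (-v - 4*v²)/9 = 4 + (v/9 + 4*v²/9) = 4 + v/9 + 4*v²/9)
(b(10) + d(5))² = ((4 + (⅑)*10 + (4/9)*10²) + 5)² = ((4 + 10/9 + (4/9)*100) + 5)² = ((4 + 10/9 + 400/9) + 5)² = (446/9 + 5)² = (491/9)² = 241081/81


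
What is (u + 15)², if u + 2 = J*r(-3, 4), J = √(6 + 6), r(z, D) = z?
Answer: 277 - 156*√3 ≈ 6.8001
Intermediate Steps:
J = 2*√3 (J = √12 = 2*√3 ≈ 3.4641)
u = -2 - 6*√3 (u = -2 + (2*√3)*(-3) = -2 - 6*√3 ≈ -12.392)
(u + 15)² = ((-2 - 6*√3) + 15)² = (13 - 6*√3)²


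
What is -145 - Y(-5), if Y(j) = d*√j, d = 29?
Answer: -145 - 29*I*√5 ≈ -145.0 - 64.846*I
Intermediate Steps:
Y(j) = 29*√j
-145 - Y(-5) = -145 - 29*√(-5) = -145 - 29*I*√5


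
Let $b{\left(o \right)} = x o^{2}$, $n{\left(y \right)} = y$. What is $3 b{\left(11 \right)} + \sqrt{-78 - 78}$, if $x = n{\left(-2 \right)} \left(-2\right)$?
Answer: $1452 + 2 i \sqrt{39} \approx 1452.0 + 12.49 i$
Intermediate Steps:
$x = 4$ ($x = \left(-2\right) \left(-2\right) = 4$)
$b{\left(o \right)} = 4 o^{2}$
$3 b{\left(11 \right)} + \sqrt{-78 - 78} = 3 \cdot 4 \cdot 11^{2} + \sqrt{-78 - 78} = 3 \cdot 4 \cdot 121 + \sqrt{-156} = 3 \cdot 484 + 2 i \sqrt{39} = 1452 + 2 i \sqrt{39}$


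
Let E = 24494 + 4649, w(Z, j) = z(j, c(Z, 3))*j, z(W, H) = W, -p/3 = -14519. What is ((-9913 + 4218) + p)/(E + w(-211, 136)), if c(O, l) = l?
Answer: 37862/47639 ≈ 0.79477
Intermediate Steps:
p = 43557 (p = -3*(-14519) = 43557)
w(Z, j) = j**2 (w(Z, j) = j*j = j**2)
E = 29143
((-9913 + 4218) + p)/(E + w(-211, 136)) = ((-9913 + 4218) + 43557)/(29143 + 136**2) = (-5695 + 43557)/(29143 + 18496) = 37862/47639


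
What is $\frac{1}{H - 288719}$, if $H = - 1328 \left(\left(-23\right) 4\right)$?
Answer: $- \frac{1}{166543} \approx -6.0045 \cdot 10^{-6}$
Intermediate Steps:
$H = 122176$ ($H = \left(-1328\right) \left(-92\right) = 122176$)
$\frac{1}{H - 288719} = \frac{1}{122176 - 288719} = \frac{1}{-166543} = - \frac{1}{166543}$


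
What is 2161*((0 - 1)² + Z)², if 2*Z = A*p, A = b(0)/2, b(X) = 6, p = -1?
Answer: 2161/4 ≈ 540.25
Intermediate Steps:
A = 3 (A = 6/2 = 6*(½) = 3)
Z = -3/2 (Z = (3*(-1))/2 = (½)*(-3) = -3/2 ≈ -1.5000)
2161*((0 - 1)² + Z)² = 2161*((0 - 1)² - 3/2)² = 2161*((-1)² - 3/2)² = 2161*(1 - 3/2)² = 2161*(-½)² = 2161*(¼) = 2161/4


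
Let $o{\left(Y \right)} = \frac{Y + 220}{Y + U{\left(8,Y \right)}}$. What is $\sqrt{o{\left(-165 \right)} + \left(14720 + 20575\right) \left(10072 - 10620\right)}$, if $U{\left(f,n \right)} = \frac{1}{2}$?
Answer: $\frac{125 i \sqrt{133987882}}{329} \approx 4397.9 i$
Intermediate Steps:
$U{\left(f,n \right)} = \frac{1}{2}$
$o{\left(Y \right)} = \frac{220 + Y}{\frac{1}{2} + Y}$ ($o{\left(Y \right)} = \frac{Y + 220}{Y + \frac{1}{2}} = \frac{220 + Y}{\frac{1}{2} + Y}$)
$\sqrt{o{\left(-165 \right)} + \left(14720 + 20575\right) \left(10072 - 10620\right)} = \sqrt{\frac{2 \left(220 - 165\right)}{1 + 2 \left(-165\right)} + \left(14720 + 20575\right) \left(10072 - 10620\right)} = \sqrt{2 \frac{1}{1 - 330} \cdot 55 + 35295 \left(-548\right)} = \sqrt{2 \frac{1}{-329} \cdot 55 - 19341660} = \sqrt{2 \left(- \frac{1}{329}\right) 55 - 19341660} = \sqrt{- \frac{110}{329} - 19341660} = \sqrt{- \frac{6363406250}{329}} = \frac{125 i \sqrt{133987882}}{329}$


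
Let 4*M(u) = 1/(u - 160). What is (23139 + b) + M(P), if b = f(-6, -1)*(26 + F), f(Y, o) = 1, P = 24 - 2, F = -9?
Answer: 12782111/552 ≈ 23156.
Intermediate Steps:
P = 22
M(u) = 1/(4*(-160 + u)) (M(u) = 1/(4*(u - 160)) = 1/(4*(-160 + u)))
b = 17 (b = 1*(26 - 9) = 1*17 = 17)
(23139 + b) + M(P) = (23139 + 17) + 1/(4*(-160 + 22)) = 23156 + (¼)/(-138) = 23156 + (¼)*(-1/138) = 23156 - 1/552 = 12782111/552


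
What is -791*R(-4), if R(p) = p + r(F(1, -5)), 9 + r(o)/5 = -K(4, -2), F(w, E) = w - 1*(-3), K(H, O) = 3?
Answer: 50624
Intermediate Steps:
F(w, E) = 3 + w (F(w, E) = w + 3 = 3 + w)
r(o) = -60 (r(o) = -45 + 5*(-1*3) = -45 + 5*(-3) = -45 - 15 = -60)
R(p) = -60 + p (R(p) = p - 60 = -60 + p)
-791*R(-4) = -791*(-60 - 4) = -791*(-64) = 50624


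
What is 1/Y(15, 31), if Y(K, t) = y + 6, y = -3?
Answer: ⅓ ≈ 0.33333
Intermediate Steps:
Y(K, t) = 3 (Y(K, t) = -3 + 6 = 3)
1/Y(15, 31) = 1/3 = ⅓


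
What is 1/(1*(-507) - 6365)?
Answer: -1/6872 ≈ -0.00014552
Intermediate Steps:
1/(1*(-507) - 6365) = 1/(-507 - 6365) = 1/(-6872) = -1/6872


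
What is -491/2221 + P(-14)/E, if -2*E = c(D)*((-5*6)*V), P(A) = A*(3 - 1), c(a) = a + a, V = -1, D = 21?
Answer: -17653/99945 ≈ -0.17663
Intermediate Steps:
c(a) = 2*a
P(A) = 2*A (P(A) = A*2 = 2*A)
E = -630 (E = -2*21*-5*6*(-1)/2 = -21*(-30*(-1)) = -21*30 = -½*1260 = -630)
-491/2221 + P(-14)/E = -491/2221 + (2*(-14))/(-630) = -491*1/2221 - 28*(-1/630) = -491/2221 + 2/45 = -17653/99945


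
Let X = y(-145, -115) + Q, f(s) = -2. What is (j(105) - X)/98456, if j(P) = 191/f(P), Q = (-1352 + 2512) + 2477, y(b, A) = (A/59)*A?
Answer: -466885/11617808 ≈ -0.040187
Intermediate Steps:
y(b, A) = A²/59 (y(b, A) = (A*(1/59))*A = (A/59)*A = A²/59)
Q = 3637 (Q = 1160 + 2477 = 3637)
X = 227808/59 (X = (1/59)*(-115)² + 3637 = (1/59)*13225 + 3637 = 13225/59 + 3637 = 227808/59 ≈ 3861.2)
j(P) = -191/2 (j(P) = 191/(-2) = 191*(-½) = -191/2)
(j(105) - X)/98456 = (-191/2 - 1*227808/59)/98456 = (-191/2 - 227808/59)*(1/98456) = -466885/118*1/98456 = -466885/11617808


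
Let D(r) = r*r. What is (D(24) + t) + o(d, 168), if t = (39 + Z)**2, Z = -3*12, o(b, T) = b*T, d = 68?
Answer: 12009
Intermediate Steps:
o(b, T) = T*b
Z = -36
D(r) = r**2
t = 9 (t = (39 - 36)**2 = 3**2 = 9)
(D(24) + t) + o(d, 168) = (24**2 + 9) + 168*68 = (576 + 9) + 11424 = 585 + 11424 = 12009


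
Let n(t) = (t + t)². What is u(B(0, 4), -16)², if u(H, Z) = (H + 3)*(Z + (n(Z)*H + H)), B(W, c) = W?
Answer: 2304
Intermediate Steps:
n(t) = 4*t² (n(t) = (2*t)² = 4*t²)
u(H, Z) = (3 + H)*(H + Z + 4*H*Z²) (u(H, Z) = (H + 3)*(Z + ((4*Z²)*H + H)) = (3 + H)*(Z + (4*H*Z² + H)) = (3 + H)*(Z + (H + 4*H*Z²)) = (3 + H)*(H + Z + 4*H*Z²))
u(B(0, 4), -16)² = (0² + 3*0 + 3*(-16) + 0*(-16) + 4*0²*(-16)² + 12*0*(-16)²)² = (0 + 0 - 48 + 0 + 4*0*256 + 12*0*256)² = (0 + 0 - 48 + 0 + 0 + 0)² = (-48)² = 2304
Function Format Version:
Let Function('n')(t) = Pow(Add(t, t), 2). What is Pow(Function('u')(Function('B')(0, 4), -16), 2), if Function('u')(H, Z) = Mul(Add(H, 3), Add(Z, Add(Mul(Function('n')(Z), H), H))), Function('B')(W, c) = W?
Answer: 2304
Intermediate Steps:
Function('n')(t) = Mul(4, Pow(t, 2)) (Function('n')(t) = Pow(Mul(2, t), 2) = Mul(4, Pow(t, 2)))
Function('u')(H, Z) = Mul(Add(3, H), Add(H, Z, Mul(4, H, Pow(Z, 2)))) (Function('u')(H, Z) = Mul(Add(H, 3), Add(Z, Add(Mul(Mul(4, Pow(Z, 2)), H), H))) = Mul(Add(3, H), Add(Z, Add(Mul(4, H, Pow(Z, 2)), H))) = Mul(Add(3, H), Add(Z, Add(H, Mul(4, H, Pow(Z, 2))))) = Mul(Add(3, H), Add(H, Z, Mul(4, H, Pow(Z, 2)))))
Pow(Function('u')(Function('B')(0, 4), -16), 2) = Pow(Add(Pow(0, 2), Mul(3, 0), Mul(3, -16), Mul(0, -16), Mul(4, Pow(0, 2), Pow(-16, 2)), Mul(12, 0, Pow(-16, 2))), 2) = Pow(Add(0, 0, -48, 0, Mul(4, 0, 256), Mul(12, 0, 256)), 2) = Pow(Add(0, 0, -48, 0, 0, 0), 2) = Pow(-48, 2) = 2304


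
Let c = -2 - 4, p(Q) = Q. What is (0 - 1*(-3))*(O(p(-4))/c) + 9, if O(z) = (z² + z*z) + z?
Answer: -5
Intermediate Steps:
O(z) = z + 2*z² (O(z) = (z² + z²) + z = 2*z² + z = z + 2*z²)
c = -6
(0 - 1*(-3))*(O(p(-4))/c) + 9 = (0 - 1*(-3))*(-4*(1 + 2*(-4))/(-6)) + 9 = (0 + 3)*(-4*(1 - 8)*(-⅙)) + 9 = 3*(-4*(-7)*(-⅙)) + 9 = 3*(28*(-⅙)) + 9 = 3*(-14/3) + 9 = -14 + 9 = -5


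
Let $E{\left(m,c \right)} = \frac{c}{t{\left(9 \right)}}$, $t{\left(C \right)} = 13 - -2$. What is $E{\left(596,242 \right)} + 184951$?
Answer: $\frac{2774507}{15} \approx 1.8497 \cdot 10^{5}$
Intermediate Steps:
$t{\left(C \right)} = 15$ ($t{\left(C \right)} = 13 + 2 = 15$)
$E{\left(m,c \right)} = \frac{c}{15}$
$E{\left(596,242 \right)} + 184951 = \frac{1}{15} \cdot 242 + 184951 = \frac{242}{15} + 184951 = \frac{2774507}{15}$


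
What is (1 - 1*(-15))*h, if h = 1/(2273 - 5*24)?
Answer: 16/2153 ≈ 0.0074315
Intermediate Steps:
h = 1/2153 (h = 1/(2273 - 120) = 1/2153 ≈ 0.00046447)
(1 - 1*(-15))*h = (1 - 1*(-15))*(1/2153) = (1 + 15)*(1/2153) = 16*(1/2153) = 16/2153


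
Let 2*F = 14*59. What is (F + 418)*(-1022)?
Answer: -849282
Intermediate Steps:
F = 413 (F = (14*59)/2 = (½)*826 = 413)
(F + 418)*(-1022) = (413 + 418)*(-1022) = 831*(-1022) = -849282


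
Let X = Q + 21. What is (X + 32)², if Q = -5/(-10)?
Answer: 11449/4 ≈ 2862.3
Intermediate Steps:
Q = ½ (Q = -5*(-⅒) = ½ ≈ 0.50000)
X = 43/2 (X = ½ + 21 = 43/2 ≈ 21.500)
(X + 32)² = (43/2 + 32)² = (107/2)² = 11449/4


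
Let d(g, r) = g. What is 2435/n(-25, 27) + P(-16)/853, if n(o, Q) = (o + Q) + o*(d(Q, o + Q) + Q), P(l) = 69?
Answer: -1984043/1149844 ≈ -1.7255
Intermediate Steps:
n(o, Q) = Q + o + 2*Q*o (n(o, Q) = (o + Q) + o*(Q + Q) = (Q + o) + o*(2*Q) = (Q + o) + 2*Q*o = Q + o + 2*Q*o)
2435/n(-25, 27) + P(-16)/853 = 2435/(27 - 25 + 2*27*(-25)) + 69/853 = 2435/(27 - 25 - 1350) + 69*(1/853) = 2435/(-1348) + 69/853 = 2435*(-1/1348) + 69/853 = -2435/1348 + 69/853 = -1984043/1149844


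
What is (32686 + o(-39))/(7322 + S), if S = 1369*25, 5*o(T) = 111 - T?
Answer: 32716/41547 ≈ 0.78745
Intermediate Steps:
o(T) = 111/5 - T/5 (o(T) = (111 - T)/5 = 111/5 - T/5)
S = 34225
(32686 + o(-39))/(7322 + S) = (32686 + (111/5 - 1/5*(-39)))/(7322 + 34225) = (32686 + (111/5 + 39/5))/41547 = (32686 + 30)*(1/41547) = 32716*(1/41547) = 32716/41547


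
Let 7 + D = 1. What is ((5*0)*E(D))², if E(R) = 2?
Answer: 0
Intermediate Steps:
D = -6 (D = -7 + 1 = -6)
((5*0)*E(D))² = ((5*0)*2)² = (0*2)² = 0² = 0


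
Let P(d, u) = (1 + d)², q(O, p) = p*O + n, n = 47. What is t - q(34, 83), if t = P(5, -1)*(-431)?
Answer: -18385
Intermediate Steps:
q(O, p) = 47 + O*p (q(O, p) = p*O + 47 = O*p + 47 = 47 + O*p)
t = -15516 (t = (1 + 5)²*(-431) = 6²*(-431) = 36*(-431) = -15516)
t - q(34, 83) = -15516 - (47 + 34*83) = -15516 - (47 + 2822) = -15516 - 1*2869 = -15516 - 2869 = -18385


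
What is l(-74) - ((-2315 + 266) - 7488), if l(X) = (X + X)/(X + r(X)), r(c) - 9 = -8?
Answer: 696349/73 ≈ 9539.0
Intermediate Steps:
r(c) = 1 (r(c) = 9 - 8 = 1)
l(X) = 2*X/(1 + X) (l(X) = (X + X)/(X + 1) = (2*X)/(1 + X) = 2*X/(1 + X))
l(-74) - ((-2315 + 266) - 7488) = 2*(-74)/(1 - 74) - ((-2315 + 266) - 7488) = 2*(-74)/(-73) - (-2049 - 7488) = 2*(-74)*(-1/73) - 1*(-9537) = 148/73 + 9537 = 696349/73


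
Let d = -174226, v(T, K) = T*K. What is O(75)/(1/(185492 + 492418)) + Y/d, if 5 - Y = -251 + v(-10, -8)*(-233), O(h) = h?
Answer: 4429108027802/87113 ≈ 5.0843e+7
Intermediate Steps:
v(T, K) = K*T
Y = 18896 (Y = 5 - (-251 - 8*(-10)*(-233)) = 5 - (-251 + 80*(-233)) = 5 - (-251 - 18640) = 5 - 1*(-18891) = 5 + 18891 = 18896)
O(75)/(1/(185492 + 492418)) + Y/d = 75/(1/(185492 + 492418)) + 18896/(-174226) = 75/(1/677910) + 18896*(-1/174226) = 75/(1/677910) - 9448/87113 = 75*677910 - 9448/87113 = 50843250 - 9448/87113 = 4429108027802/87113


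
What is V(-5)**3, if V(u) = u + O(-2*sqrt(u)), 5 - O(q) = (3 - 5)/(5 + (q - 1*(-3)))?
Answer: (4 - I*sqrt(5))**(-3) ≈ 0.00043192 + 0.010382*I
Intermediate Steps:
O(q) = 5 + 2/(8 + q) (O(q) = 5 - (3 - 5)/(5 + (q - 1*(-3))) = 5 - (-2)/(5 + (q + 3)) = 5 - (-2)/(5 + (3 + q)) = 5 - (-2)/(8 + q) = 5 + 2/(8 + q))
V(u) = u + (42 - 10*sqrt(u))/(8 - 2*sqrt(u)) (V(u) = u + (42 + 5*(-2*sqrt(u)))/(8 - 2*sqrt(u)) = u + (42 - 10*sqrt(u))/(8 - 2*sqrt(u)))
V(-5)**3 = ((-21 + 5*sqrt(-5) - 5*(-4 + sqrt(-5)))/(-4 + sqrt(-5)))**3 = ((-21 + 5*(I*sqrt(5)) - 5*(-4 + I*sqrt(5)))/(-4 + I*sqrt(5)))**3 = ((-21 + 5*I*sqrt(5) + (20 - 5*I*sqrt(5)))/(-4 + I*sqrt(5)))**3 = (-1/(-4 + I*sqrt(5)))**3 = -1/(-4 + I*sqrt(5))**3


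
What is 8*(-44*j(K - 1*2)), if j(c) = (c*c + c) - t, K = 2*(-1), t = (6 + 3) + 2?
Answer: -352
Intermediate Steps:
t = 11 (t = 9 + 2 = 11)
K = -2
j(c) = -11 + c + c**2 (j(c) = (c*c + c) - 1*11 = (c**2 + c) - 11 = (c + c**2) - 11 = -11 + c + c**2)
8*(-44*j(K - 1*2)) = 8*(-44*(-11 + (-2 - 1*2) + (-2 - 1*2)**2)) = 8*(-44*(-11 + (-2 - 2) + (-2 - 2)**2)) = 8*(-44*(-11 - 4 + (-4)**2)) = 8*(-44*(-11 - 4 + 16)) = 8*(-44*1) = 8*(-44) = -352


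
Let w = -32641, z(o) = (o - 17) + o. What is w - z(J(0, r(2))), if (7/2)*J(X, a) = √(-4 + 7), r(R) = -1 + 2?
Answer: -32624 - 4*√3/7 ≈ -32625.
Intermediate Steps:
r(R) = 1
J(X, a) = 2*√3/7 (J(X, a) = 2*√(-4 + 7)/7 = 2*√3/7)
z(o) = -17 + 2*o (z(o) = (-17 + o) + o = -17 + 2*o)
w - z(J(0, r(2))) = -32641 - (-17 + 2*(2*√3/7)) = -32641 - (-17 + 4*√3/7) = -32641 + (17 - 4*√3/7) = -32624 - 4*√3/7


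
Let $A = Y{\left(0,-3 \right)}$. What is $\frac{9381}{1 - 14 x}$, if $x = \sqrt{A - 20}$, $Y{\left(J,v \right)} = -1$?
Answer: $\frac{9381}{4117} + \frac{131334 i \sqrt{21}}{4117} \approx 2.2786 + 146.19 i$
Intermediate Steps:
$A = -1$
$x = i \sqrt{21}$ ($x = \sqrt{-1 - 20} = \sqrt{-21} = i \sqrt{21} \approx 4.5826 i$)
$\frac{9381}{1 - 14 x} = \frac{9381}{1 - 14 i \sqrt{21}}$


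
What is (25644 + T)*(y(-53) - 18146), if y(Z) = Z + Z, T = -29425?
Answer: 69010812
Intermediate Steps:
y(Z) = 2*Z
(25644 + T)*(y(-53) - 18146) = (25644 - 29425)*(2*(-53) - 18146) = -3781*(-106 - 18146) = -3781*(-18252) = 69010812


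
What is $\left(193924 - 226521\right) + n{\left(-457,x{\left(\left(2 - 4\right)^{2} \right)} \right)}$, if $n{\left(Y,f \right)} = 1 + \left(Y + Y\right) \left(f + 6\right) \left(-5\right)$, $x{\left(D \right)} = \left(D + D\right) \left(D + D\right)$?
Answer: $287304$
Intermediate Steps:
$x{\left(D \right)} = 4 D^{2}$ ($x{\left(D \right)} = 2 D 2 D = 4 D^{2}$)
$n{\left(Y,f \right)} = 1 - 10 Y \left(6 + f\right)$ ($n{\left(Y,f \right)} = 1 + 2 Y \left(6 + f\right) \left(-5\right) = 1 - 10 Y \left(6 + f\right)$)
$\left(193924 - 226521\right) + n{\left(-457,x{\left(\left(2 - 4\right)^{2} \right)} \right)} = \left(193924 - 226521\right) - \left(-27421 - 18280 \left(\left(2 - 4\right)^{2}\right)^{2}\right) = -32597 + \left(1 + 27420 - - 4570 \cdot 4 \left(\left(-2\right)^{2}\right)^{2}\right) = -32597 + \left(1 + 27420 - - 4570 \cdot 4 \cdot 4^{2}\right) = -32597 + \left(1 + 27420 - - 4570 \cdot 4 \cdot 16\right) = -32597 + \left(1 + 27420 - \left(-4570\right) 64\right) = -32597 + \left(1 + 27420 + 292480\right) = -32597 + 319901 = 287304$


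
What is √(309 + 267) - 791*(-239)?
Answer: 189073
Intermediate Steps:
√(309 + 267) - 791*(-239) = √576 + 189049 = 24 + 189049 = 189073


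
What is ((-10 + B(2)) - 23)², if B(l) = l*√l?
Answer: 1097 - 132*√2 ≈ 910.32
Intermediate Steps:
B(l) = l^(3/2)
((-10 + B(2)) - 23)² = ((-10 + 2^(3/2)) - 23)² = ((-10 + 2*√2) - 23)² = (-33 + 2*√2)²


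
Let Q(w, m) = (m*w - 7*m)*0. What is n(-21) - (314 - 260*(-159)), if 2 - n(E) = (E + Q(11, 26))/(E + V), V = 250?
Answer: -9538287/229 ≈ -41652.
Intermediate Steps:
Q(w, m) = 0 (Q(w, m) = (-7*m + m*w)*0 = 0)
n(E) = 2 - E/(250 + E) (n(E) = 2 - (E + 0)/(E + 250) = 2 - E/(250 + E))
n(-21) - (314 - 260*(-159)) = (500 - 21)/(250 - 21) - (314 - 260*(-159)) = 479/229 - (314 + 41340) = (1/229)*479 - 1*41654 = 479/229 - 41654 = -9538287/229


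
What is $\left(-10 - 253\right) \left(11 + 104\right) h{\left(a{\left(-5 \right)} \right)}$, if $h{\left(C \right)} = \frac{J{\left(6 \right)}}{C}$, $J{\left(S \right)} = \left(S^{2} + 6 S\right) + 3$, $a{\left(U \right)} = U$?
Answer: $453675$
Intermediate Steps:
$J{\left(S \right)} = 3 + S^{2} + 6 S$
$h{\left(C \right)} = \frac{75}{C}$ ($h{\left(C \right)} = \frac{3 + 6^{2} + 6 \cdot 6}{C} = \frac{3 + 36 + 36}{C} = \frac{75}{C}$)
$\left(-10 - 253\right) \left(11 + 104\right) h{\left(a{\left(-5 \right)} \right)} = \left(-10 - 253\right) \left(11 + 104\right) \frac{75}{-5} = \left(-263\right) 115 \cdot 75 \left(- \frac{1}{5}\right) = \left(-30245\right) \left(-15\right) = 453675$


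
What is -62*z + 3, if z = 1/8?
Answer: -19/4 ≈ -4.7500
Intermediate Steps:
z = 1/8 ≈ 0.12500
-62*z + 3 = -62*1/8 + 3 = -31/4 + 3 = -19/4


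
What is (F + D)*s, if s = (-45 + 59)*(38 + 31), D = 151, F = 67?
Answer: 210588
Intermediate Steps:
s = 966 (s = 14*69 = 966)
(F + D)*s = (67 + 151)*966 = 218*966 = 210588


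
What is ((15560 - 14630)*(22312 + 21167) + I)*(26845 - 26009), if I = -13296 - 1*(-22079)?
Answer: 33811395508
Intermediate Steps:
I = 8783 (I = -13296 + 22079 = 8783)
((15560 - 14630)*(22312 + 21167) + I)*(26845 - 26009) = ((15560 - 14630)*(22312 + 21167) + 8783)*(26845 - 26009) = (930*43479 + 8783)*836 = (40435470 + 8783)*836 = 40444253*836 = 33811395508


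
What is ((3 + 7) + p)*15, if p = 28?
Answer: 570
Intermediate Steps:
((3 + 7) + p)*15 = ((3 + 7) + 28)*15 = (10 + 28)*15 = 38*15 = 570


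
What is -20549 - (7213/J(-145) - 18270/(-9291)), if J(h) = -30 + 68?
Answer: -6761495/326 ≈ -20741.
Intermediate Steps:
J(h) = 38
-20549 - (7213/J(-145) - 18270/(-9291)) = -20549 - (7213/38 - 18270/(-9291)) = -20549 - (7213*(1/38) - 18270*(-1/9291)) = -20549 - (7213/38 + 6090/3097) = -20549 - 1*62521/326 = -20549 - 62521/326 = -6761495/326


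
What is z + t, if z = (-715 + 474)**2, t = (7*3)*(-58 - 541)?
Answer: 45502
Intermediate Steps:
t = -12579 (t = 21*(-599) = -12579)
z = 58081 (z = (-241)**2 = 58081)
z + t = 58081 - 12579 = 45502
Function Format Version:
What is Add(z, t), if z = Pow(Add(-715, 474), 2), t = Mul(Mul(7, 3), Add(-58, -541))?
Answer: 45502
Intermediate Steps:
t = -12579 (t = Mul(21, -599) = -12579)
z = 58081 (z = Pow(-241, 2) = 58081)
Add(z, t) = Add(58081, -12579) = 45502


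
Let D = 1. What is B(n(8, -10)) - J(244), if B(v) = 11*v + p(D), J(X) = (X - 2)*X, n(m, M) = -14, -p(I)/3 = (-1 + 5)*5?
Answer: -59262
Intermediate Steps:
p(I) = -60 (p(I) = -3*(-1 + 5)*5 = -12*5 = -3*20 = -60)
J(X) = X*(-2 + X) (J(X) = (-2 + X)*X = X*(-2 + X))
B(v) = -60 + 11*v (B(v) = 11*v - 60 = -60 + 11*v)
B(n(8, -10)) - J(244) = (-60 + 11*(-14)) - 244*(-2 + 244) = (-60 - 154) - 244*242 = -214 - 1*59048 = -214 - 59048 = -59262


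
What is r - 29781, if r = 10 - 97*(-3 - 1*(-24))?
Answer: -31808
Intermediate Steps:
r = -2027 (r = 10 - 97*(-3 + 24) = 10 - 97*21 = 10 - 2037 = -2027)
r - 29781 = -2027 - 29781 = -31808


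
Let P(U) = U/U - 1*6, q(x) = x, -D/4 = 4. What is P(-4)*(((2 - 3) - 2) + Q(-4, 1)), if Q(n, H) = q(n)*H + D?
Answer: 115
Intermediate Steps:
D = -16 (D = -4*4 = -16)
P(U) = -5 (P(U) = 1 - 6 = -5)
Q(n, H) = -16 + H*n (Q(n, H) = n*H - 16 = H*n - 16 = -16 + H*n)
P(-4)*(((2 - 3) - 2) + Q(-4, 1)) = -5*(((2 - 3) - 2) + (-16 + 1*(-4))) = -5*((-1 - 2) + (-16 - 4)) = -5*(-3 - 20) = -5*(-23) = 115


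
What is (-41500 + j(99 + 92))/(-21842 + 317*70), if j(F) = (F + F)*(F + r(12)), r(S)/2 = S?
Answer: 20315/174 ≈ 116.75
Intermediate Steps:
r(S) = 2*S
j(F) = 2*F*(24 + F) (j(F) = (F + F)*(F + 2*12) = (2*F)*(F + 24) = (2*F)*(24 + F) = 2*F*(24 + F))
(-41500 + j(99 + 92))/(-21842 + 317*70) = (-41500 + 2*(99 + 92)*(24 + (99 + 92)))/(-21842 + 317*70) = (-41500 + 2*191*(24 + 191))/(-21842 + 22190) = (-41500 + 2*191*215)/348 = (-41500 + 82130)*(1/348) = 40630*(1/348) = 20315/174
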